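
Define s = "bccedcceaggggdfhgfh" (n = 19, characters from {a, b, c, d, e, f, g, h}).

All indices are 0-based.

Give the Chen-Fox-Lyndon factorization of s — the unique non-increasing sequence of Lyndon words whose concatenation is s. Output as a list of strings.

emit factor 1: 'bccedcce' (i=0, period=8)
emit factor 2: 'aggggdfhgfh' (i=8, period=11)

["bccedcce", "aggggdfhgfh"]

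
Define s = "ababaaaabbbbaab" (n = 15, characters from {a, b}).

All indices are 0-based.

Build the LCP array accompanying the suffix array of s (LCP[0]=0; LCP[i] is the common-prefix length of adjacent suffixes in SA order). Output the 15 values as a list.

sorted suffixes:
  #0 SA[0]=4  'aaaabbbbaab'
  #1 SA[1]=5  'aaabbbbaab'
  #2 SA[2]=12  'aab'
  #3 SA[3]=6  'aabbbbaab'
  #4 SA[4]=13  'ab'
  #5 SA[5]=2  'abaaaabbbbaab'
  #6 SA[6]=0  'ababaaaabbbbaab'
  #7 SA[7]=7  'abbbbaab'
  #8 SA[8]=14  'b'
  #9 SA[9]=3  'baaaabbbbaab'
  #10 SA[10]=11  'baab'
  #11 SA[11]=1  'babaaaabbbbaab'
  #12 SA[12]=10  'bbaab'
  #13 SA[13]=9  'bbbaab'
  #14 SA[14]=8  'bbbbaab'

SA = [4, 5, 12, 6, 13, 2, 0, 7, 14, 3, 11, 1, 10, 9, 8]
rank  pair      lcp
   1  s[4:],s[5:]  3  'aaa'
   2  s[5:],s[12:]  2  'aa'
   3  s[12:],s[6:]  3  'aab'
   4  s[6:],s[13:]  1  'a'
   5  s[13:],s[2:]  2  'ab'
   6  s[2:],s[0:]  3  'aba'
   7  s[0:],s[7:]  2  'ab'
   8  s[7:],s[14:]  0  ''
   9  s[14:],s[3:]  1  'b'
  10  s[3:],s[11:]  3  'baa'
  11  s[11:],s[1:]  2  'ba'
  12  s[1:],s[10:]  1  'b'
  13  s[10:],s[9:]  2  'bb'
  14  s[9:],s[8:]  3  'bbb'

[0, 3, 2, 3, 1, 2, 3, 2, 0, 1, 3, 2, 1, 2, 3]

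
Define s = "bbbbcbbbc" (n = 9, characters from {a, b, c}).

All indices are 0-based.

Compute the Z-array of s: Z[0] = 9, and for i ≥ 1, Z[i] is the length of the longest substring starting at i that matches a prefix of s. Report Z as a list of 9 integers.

[9, 3, 2, 1, 0, 3, 2, 1, 0]

Z[0]=9
i=1: i≥r, start 0; Z[1]=3 extend→box=[1,4)
i=2: min(r-i=2, Z[1]=3)=2; Z[2]=2
i=3: min(r-i=1, Z[2]=2)=1; Z[3]=1
i=4: i≥r, start 0; Z[4]=0
i=5: i≥r, start 0; Z[5]=3 extend→box=[5,8)
i=6: min(r-i=2, Z[1]=3)=2; Z[6]=2
i=7: min(r-i=1, Z[2]=2)=1; Z[7]=1
i=8: i≥r, start 0; Z[8]=0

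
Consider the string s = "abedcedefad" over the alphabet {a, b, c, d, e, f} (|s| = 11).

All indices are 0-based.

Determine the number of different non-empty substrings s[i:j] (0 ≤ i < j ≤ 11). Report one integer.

rank | idx | suffix
   0 |   0 | abedcedefad
   1 |   9 | ad
   2 |   1 | bedcedefad
   3 |   4 | cedefad
   4 |  10 | d
   5 |   3 | dcedefad
   6 |   6 | defad
   7 |   2 | edcedefad
   8 |   5 | edefad
   9 |   7 | efad
  10 |   8 | fad

SA = [0, 9, 1, 4, 10, 3, 6, 2, 5, 7, 8]
i: (SA[i-1],SA[i]) lcp shared
  1: (0,9) 1 'a'
  2: (9,1) 0 ''
  3: (1,4) 0 ''
  4: (4,10) 0 ''
  5: (10,3) 1 'd'
  6: (3,6) 1 'd'
  7: (6,2) 0 ''
  8: (2,5) 2 'ed'
  9: (5,7) 1 'e'
  10: (7,8) 0 ''

n(n+1)/2 = 11·12/2 = 66
Σ LCP = 0 + 1 + 0 + 0 + 0 + 1 + 1 + 0 + 2 + 1 + 0 = 6
distinct = 66 − 6 = 60

60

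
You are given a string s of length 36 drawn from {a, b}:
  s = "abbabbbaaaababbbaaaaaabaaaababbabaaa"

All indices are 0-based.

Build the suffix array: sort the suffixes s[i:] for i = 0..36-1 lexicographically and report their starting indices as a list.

[35, 34, 33, 16, 17, 18, 23, 7, 19, 24, 8, 20, 25, 9, 31, 21, 26, 10, 28, 0, 12, 3, 32, 15, 22, 6, 30, 27, 11, 2, 14, 5, 29, 1, 13, 4]

sorted suffixes:
  #0 SA[0]=35  'a'
  #1 SA[1]=34  'aa'
  #2 SA[2]=33  'aaa'
  #3 SA[3]=16  'aaaaaabaaaababbabaaa'
  #4 SA[4]=17  'aaaaabaaaababbabaaa'
  #5 SA[5]=18  'aaaabaaaababbabaaa'
  #6 SA[6]=23  'aaaababbabaaa'
  #7 SA[7]=7  'aaaababbbaaaaaabaaaababbabaaa'
  #8 SA[8]=19  'aaabaaaababbabaaa'
  #9 SA[9]=24  'aaababbabaaa'
  #10 SA[10]=8  'aaababbbaaaaaabaaaababbabaaa'
  #11 SA[11]=20  'aabaaaababbabaaa'
  #12 SA[12]=25  'aababbabaaa'
  #13 SA[13]=9  'aababbbaaaaaabaaaababbabaaa'
  #14 SA[14]=31  'abaaa'
  #15 SA[15]=21  'abaaaababbabaaa'
  #16 SA[16]=26  'ababbabaaa'
  #17 SA[17]=10  'ababbbaaaaaabaaaababbabaaa'
  #18 SA[18]=28  'abbabaaa'
  #19 SA[19]=0  'abbabbbaaaababbbaaaaaabaaaababbabaaa'
  #20 SA[20]=12  'abbbaaaaaabaaaababbabaaa'
  #21 SA[21]=3  'abbbaaaababbbaaaaaabaaaababbabaaa'
  #22 SA[22]=32  'baaa'
  #23 SA[23]=15  'baaaaaabaaaababbabaaa'
  #24 SA[24]=22  'baaaababbabaaa'
  #25 SA[25]=6  'baaaababbbaaaaaabaaaababbabaaa'
  #26 SA[26]=30  'babaaa'
  #27 SA[27]=27  'babbabaaa'
  #28 SA[28]=11  'babbbaaaaaabaaaababbabaaa'
  #29 SA[29]=2  'babbbaaaababbbaaaaaabaaaababbabaaa'
  #30 SA[30]=14  'bbaaaaaabaaaababbabaaa'
  #31 SA[31]=5  'bbaaaababbbaaaaaabaaaababbabaaa'
  #32 SA[32]=29  'bbabaaa'
  #33 SA[33]=1  'bbabbbaaaababbbaaaaaabaaaababbabaaa'
  #34 SA[34]=13  'bbbaaaaaabaaaababbabaaa'
  #35 SA[35]=4  'bbbaaaababbbaaaaaabaaaababbabaaa'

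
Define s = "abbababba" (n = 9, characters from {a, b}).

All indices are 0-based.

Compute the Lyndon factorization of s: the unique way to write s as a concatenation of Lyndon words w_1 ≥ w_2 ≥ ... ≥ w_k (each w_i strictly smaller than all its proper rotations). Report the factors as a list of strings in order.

["abb", "ababb", "a"]

emit factor 1: 'abb' (i=0, period=3)
emit factor 2: 'ababb' (i=3, period=5)
emit factor 3: 'a' (i=8, period=1)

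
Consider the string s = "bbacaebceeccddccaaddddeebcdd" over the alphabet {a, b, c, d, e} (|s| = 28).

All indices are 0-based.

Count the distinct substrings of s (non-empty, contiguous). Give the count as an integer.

rank→(start, suffix):
  0 → (16, 'aaddddeebcdd')
  1 → (2, 'acaebceeccddccaaddddeebcdd')
  2 → (17, 'addddeebcdd')
  3 → (4, 'aebceeccddccaaddddeebcdd')
  4 → (1, 'bacaebceeccddccaaddddeebcdd')
  5 → (0, 'bbacaebceeccddccaaddddeebcdd')
  6 → (24, 'bcdd')
  7 → (6, 'bceeccddccaaddddeebcdd')
  8 → (15, 'caaddddeebcdd')
  9 → (3, 'caebceeccddccaaddddeebcdd')
  10 → (14, 'ccaaddddeebcdd')
  11 → (10, 'ccddccaaddddeebcdd')
  12 → (25, 'cdd')
  13 → (11, 'cddccaaddddeebcdd')
  14 → (7, 'ceeccddccaaddddeebcdd')
  15 → (27, 'd')
  16 → (13, 'dccaaddddeebcdd')
  17 → (26, 'dd')
  18 → (12, 'ddccaaddddeebcdd')
  19 → (18, 'ddddeebcdd')
  20 → (19, 'dddeebcdd')
  21 → (20, 'ddeebcdd')
  22 → (21, 'deebcdd')
  23 → (23, 'ebcdd')
  24 → (5, 'ebceeccddccaaddddeebcdd')
  25 → (9, 'eccddccaaddddeebcdd')
  26 → (22, 'eebcdd')
  27 → (8, 'eeccddccaaddddeebcdd')

SA = [16, 2, 17, 4, 1, 0, 24, 6, 15, 3, 14, 10, 25, 11, 7, 27, 13, 26, 12, 18, 19, 20, 21, 23, 5, 9, 22, 8]
[i] adj suffixes → lcp
  [1] 16/2 → 1 ('a')
  [2] 2/17 → 1 ('a')
  [3] 17/4 → 1 ('a')
  [4] 4/1 → 0 ('')
  [5] 1/0 → 1 ('b')
  [6] 0/24 → 1 ('b')
  [7] 24/6 → 2 ('bc')
  [8] 6/15 → 0 ('')
  [9] 15/3 → 2 ('ca')
  [10] 3/14 → 1 ('c')
  [11] 14/10 → 2 ('cc')
  [12] 10/25 → 1 ('c')
  [13] 25/11 → 3 ('cdd')
  [14] 11/7 → 1 ('c')
  [15] 7/27 → 0 ('')
  [16] 27/13 → 1 ('d')
  [17] 13/26 → 1 ('d')
  [18] 26/12 → 2 ('dd')
  [19] 12/18 → 2 ('dd')
  [20] 18/19 → 3 ('ddd')
  [21] 19/20 → 2 ('dd')
  [22] 20/21 → 1 ('d')
  [23] 21/23 → 0 ('')
  [24] 23/5 → 3 ('ebc')
  [25] 5/9 → 1 ('e')
  [26] 9/22 → 1 ('e')
  [27] 22/8 → 2 ('ee')

n(n+1)/2 = 28·29/2 = 406
Σ LCP = 0 + 1 + 1 + 1 + 0 + 1 + 1 + 2 + 0 + 2 + 1 + 2 + 1 + 3 + 1 + 0 + 1 + 1 + 2 + 2 + 3 + 2 + 1 + 0 + 3 + 1 + 1 + 2 = 36
distinct = 406 − 36 = 370

370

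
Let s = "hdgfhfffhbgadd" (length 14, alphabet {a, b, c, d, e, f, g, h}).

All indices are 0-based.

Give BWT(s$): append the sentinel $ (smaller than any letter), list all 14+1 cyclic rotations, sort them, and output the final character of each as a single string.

dghdahhffgbdf$f

rank  rotation         last
    0  $hdgfhfffhbgadd  d
    1  add$hdgfhfffhbg  g
    2  bgadd$hdgfhfffh  h
    3  d$hdgfhfffhbgad  d
    4  dd$hdgfhfffhbga  a
    5  dgfhfffhbgadd$h  h
    6  fffhbgadd$hdgfh  h
    7  ffhbgadd$hdgfhf  f
    8  fhbgadd$hdgfhff  f
    9  fhfffhbgadd$hdg  g
   10  gadd$hdgfhfffhb  b
   11  gfhfffhbgadd$hd  d
   12  hbgadd$hdgfhfff  f
   13  hdgfhfffhbgadd$  $
   14  hfffhbgadd$hdgf  f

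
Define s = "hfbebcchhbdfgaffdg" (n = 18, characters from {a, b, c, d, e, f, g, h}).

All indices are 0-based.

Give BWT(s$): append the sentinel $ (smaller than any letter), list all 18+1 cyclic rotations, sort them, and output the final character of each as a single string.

ggehfbcbfbhfaddfh$c

rank  rotation             last
    0  $hfbebcchhbdfgaffdg  g
    1  affdg$hfbebcchhbdfg  g
    2  bcchhbdfgaffdg$hfbe  e
    3  bdfgaffdg$hfbebcchh  h
    4  bebcchhbdfgaffdg$hf  f
    5  cchhbdfgaffdg$hfbeb  b
    6  chhbdfgaffdg$hfbebc  c
    7  dfgaffdg$hfbebcchhb  b
    8  dg$hfbebcchhbdfgaff  f
    9  ebcchhbdfgaffdg$hfb  b
   10  fbebcchhbdfgaffdg$h  h
   11  fdg$hfbebcchhbdfgaf  f
   12  ffdg$hfbebcchhbdfga  a
   13  fgaffdg$hfbebcchhbd  d
   14  g$hfbebcchhbdfgaffd  d
   15  gaffdg$hfbebcchhbdf  f
   16  hbdfgaffdg$hfbebcch  h
   17  hfbebcchhbdfgaffdg$  $
   18  hhbdfgaffdg$hfbebcc  c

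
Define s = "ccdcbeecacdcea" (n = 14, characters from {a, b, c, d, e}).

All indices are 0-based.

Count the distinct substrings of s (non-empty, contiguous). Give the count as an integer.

93

rank | idx | suffix
   0 |  13 | a
   1 |   8 | acdcea
   2 |   4 | beecacdcea
   3 |   7 | cacdcea
   4 |   3 | cbeecacdcea
   5 |   0 | ccdcbeecacdcea
   6 |   1 | cdcbeecacdcea
   7 |   9 | cdcea
   8 |  11 | cea
   9 |   2 | dcbeecacdcea
  10 |  10 | dcea
  11 |  12 | ea
  12 |   6 | ecacdcea
  13 |   5 | eecacdcea

SA = [13, 8, 4, 7, 3, 0, 1, 9, 11, 2, 10, 12, 6, 5]
[i] adj suffixes → lcp
  [1] 13/8 → 1 ('a')
  [2] 8/4 → 0 ('')
  [3] 4/7 → 0 ('')
  [4] 7/3 → 1 ('c')
  [5] 3/0 → 1 ('c')
  [6] 0/1 → 1 ('c')
  [7] 1/9 → 3 ('cdc')
  [8] 9/11 → 1 ('c')
  [9] 11/2 → 0 ('')
  [10] 2/10 → 2 ('dc')
  [11] 10/12 → 0 ('')
  [12] 12/6 → 1 ('e')
  [13] 6/5 → 1 ('e')

n(n+1)/2 = 14·15/2 = 105
Σ LCP = 0 + 1 + 0 + 0 + 1 + 1 + 1 + 3 + 1 + 0 + 2 + 0 + 1 + 1 = 12
distinct = 105 − 12 = 93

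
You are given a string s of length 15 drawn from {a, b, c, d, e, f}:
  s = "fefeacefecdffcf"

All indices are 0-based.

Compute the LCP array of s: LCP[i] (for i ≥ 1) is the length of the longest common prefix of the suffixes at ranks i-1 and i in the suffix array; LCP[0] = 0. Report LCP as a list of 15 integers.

[0, 0, 1, 1, 0, 0, 1, 1, 3, 0, 1, 1, 2, 2, 1]

sorted suffixes:
  #0 SA[0]=4  'acefecdffcf'
  #1 SA[1]=9  'cdffcf'
  #2 SA[2]=5  'cefecdffcf'
  #3 SA[3]=13  'cf'
  #4 SA[4]=10  'dffcf'
  #5 SA[5]=3  'eacefecdffcf'
  #6 SA[6]=8  'ecdffcf'
  #7 SA[7]=1  'efeacefecdffcf'
  #8 SA[8]=6  'efecdffcf'
  #9 SA[9]=14  'f'
  #10 SA[10]=12  'fcf'
  #11 SA[11]=2  'feacefecdffcf'
  #12 SA[12]=7  'fecdffcf'
  #13 SA[13]=0  'fefeacefecdffcf'
  #14 SA[14]=11  'ffcf'

SA = [4, 9, 5, 13, 10, 3, 8, 1, 6, 14, 12, 2, 7, 0, 11]
i: (SA[i-1],SA[i]) lcp shared
  1: (4,9) 0 ''
  2: (9,5) 1 'c'
  3: (5,13) 1 'c'
  4: (13,10) 0 ''
  5: (10,3) 0 ''
  6: (3,8) 1 'e'
  7: (8,1) 1 'e'
  8: (1,6) 3 'efe'
  9: (6,14) 0 ''
  10: (14,12) 1 'f'
  11: (12,2) 1 'f'
  12: (2,7) 2 'fe'
  13: (7,0) 2 'fe'
  14: (0,11) 1 'f'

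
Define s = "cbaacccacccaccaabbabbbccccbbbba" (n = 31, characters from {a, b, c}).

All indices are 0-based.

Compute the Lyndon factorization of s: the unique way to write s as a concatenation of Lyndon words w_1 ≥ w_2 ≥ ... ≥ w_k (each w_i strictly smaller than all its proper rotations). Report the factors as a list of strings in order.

["c", "b", "aacccacccacc", "aabbabbbccccbbbb", "a"]

emit factor 1: 'c' (i=0, period=1)
emit factor 2: 'b' (i=1, period=1)
emit factor 3: 'aacccacccacc' (i=2, period=12)
emit factor 4: 'aabbabbbccccbbbb' (i=14, period=16)
emit factor 5: 'a' (i=30, period=1)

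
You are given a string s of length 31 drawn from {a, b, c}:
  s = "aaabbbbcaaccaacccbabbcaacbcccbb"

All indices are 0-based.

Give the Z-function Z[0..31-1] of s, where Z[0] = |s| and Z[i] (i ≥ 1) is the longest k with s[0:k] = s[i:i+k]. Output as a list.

[31, 2, 1, 0, 0, 0, 0, 0, 2, 1, 0, 0, 2, 1, 0, 0, 0, 0, 1, 0, 0, 0, 2, 1, 0, 0, 0, 0, 0, 0, 0]

Z[0]=31
i=1: i≥r, start 0; Z[1]=2 scan→box=[1,3)
i=2: min(r-i=1, Z[1]=2)=1; Z[2]=1
i=3: i≥r, start 0; Z[3]=0
i=4: i≥r, start 0; Z[4]=0
i=5: i≥r, start 0; Z[5]=0
i=6: i≥r, start 0; Z[6]=0
i=7: i≥r, start 0; Z[7]=0
i=8: i≥r, start 0; Z[8]=2 scan→box=[8,10)
i=9: min(r-i=1, Z[1]=2)=1; Z[9]=1
i=10: i≥r, start 0; Z[10]=0
i=11: i≥r, start 0; Z[11]=0
i=12: i≥r, start 0; Z[12]=2 scan→box=[12,14)
i=13: min(r-i=1, Z[1]=2)=1; Z[13]=1
i=14: i≥r, start 0; Z[14]=0
i=15: i≥r, start 0; Z[15]=0
i=16: i≥r, start 0; Z[16]=0
i=17: i≥r, start 0; Z[17]=0
i=18: i≥r, start 0; Z[18]=1 scan→box=[18,19)
i=19: i≥r, start 0; Z[19]=0
i=20: i≥r, start 0; Z[20]=0
i=21: i≥r, start 0; Z[21]=0
i=22: i≥r, start 0; Z[22]=2 scan→box=[22,24)
i=23: min(r-i=1, Z[1]=2)=1; Z[23]=1
i=24: i≥r, start 0; Z[24]=0
i=25: i≥r, start 0; Z[25]=0
i=26: i≥r, start 0; Z[26]=0
i=27: i≥r, start 0; Z[27]=0
i=28: i≥r, start 0; Z[28]=0
i=29: i≥r, start 0; Z[29]=0
i=30: i≥r, start 0; Z[30]=0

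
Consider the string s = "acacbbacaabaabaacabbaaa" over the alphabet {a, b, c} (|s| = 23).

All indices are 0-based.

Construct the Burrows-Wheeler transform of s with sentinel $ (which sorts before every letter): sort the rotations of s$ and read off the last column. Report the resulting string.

rank  rotation                  last
    0  $acacbbacaabaabaacabbaaa  a
    1  a$acacbbacaabaabaacabbaa  a
    2  aa$acacbbacaabaabaacabba  a
    3  aaa$acacbbacaabaabaacabb  b
    4  aabaabaacabbaaa$acacbbac  c
    5  aabaacabbaaa$acacbbacaab  b
    6  aacabbaaa$acacbbacaabaab  b
    7  abaabaacabbaaa$acacbbaca  a
    8  abaacabbaaa$acacbbacaaba  a
    9  abbaaa$acacbbacaabaabaac  c
   10  acaabaabaacabbaaa$acacbb  b
   11  acabbaaa$acacbbacaabaaba  a
   12  acacbbacaabaabaacabbaaa$  $
   13  acbbacaabaabaacabbaaa$ac  c
   14  baaa$acacbbacaabaabaacab  b
   15  baabaacabbaaa$acacbbacaa  a
   16  baacabbaaa$acacbbacaabaa  a
   17  bacaabaabaacabbaaa$acacb  b
   18  bbaaa$acacbbacaabaabaaca  a
   19  bbacaabaabaacabbaaa$acac  c
   20  caabaabaacabbaaa$acacbba  a
   21  cabbaaa$acacbbacaabaabaa  a
   22  cacbbacaabaabaacabbaaa$a  a
   23  cbbacaabaabaacabbaaa$aca  a

aaabcbbaacba$cbaabacaaaa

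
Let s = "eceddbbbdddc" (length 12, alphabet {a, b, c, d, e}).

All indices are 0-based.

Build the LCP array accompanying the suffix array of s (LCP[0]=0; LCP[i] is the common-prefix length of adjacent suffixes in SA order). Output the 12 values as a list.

rank→(start, suffix):
  0 → (5, 'bbbdddc')
  1 → (6, 'bbdddc')
  2 → (7, 'bdddc')
  3 → (11, 'c')
  4 → (1, 'ceddbbbdddc')
  5 → (4, 'dbbbdddc')
  6 → (10, 'dc')
  7 → (3, 'ddbbbdddc')
  8 → (9, 'ddc')
  9 → (8, 'dddc')
  10 → (0, 'eceddbbbdddc')
  11 → (2, 'eddbbbdddc')

SA = [5, 6, 7, 11, 1, 4, 10, 3, 9, 8, 0, 2]
rank  pair      lcp
   1  s[5:],s[6:]  2  'bb'
   2  s[6:],s[7:]  1  'b'
   3  s[7:],s[11:]  0  ''
   4  s[11:],s[1:]  1  'c'
   5  s[1:],s[4:]  0  ''
   6  s[4:],s[10:]  1  'd'
   7  s[10:],s[3:]  1  'd'
   8  s[3:],s[9:]  2  'dd'
   9  s[9:],s[8:]  2  'dd'
  10  s[8:],s[0:]  0  ''
  11  s[0:],s[2:]  1  'e'

[0, 2, 1, 0, 1, 0, 1, 1, 2, 2, 0, 1]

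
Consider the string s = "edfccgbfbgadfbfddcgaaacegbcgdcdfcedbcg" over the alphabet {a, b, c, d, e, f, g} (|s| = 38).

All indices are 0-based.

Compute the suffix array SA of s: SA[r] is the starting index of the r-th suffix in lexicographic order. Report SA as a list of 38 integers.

rank | idx | suffix
   0 |  19 | aaacegbcgdcdfcedbcg
   1 |  20 | aacegbcgdcdfcedbcg
   2 |  21 | acegbcgdcdfcedbcg
   3 |  10 | adfbfddcgaaacegbcgdcdfcedbcg
   4 |  35 | bcg
   5 |  25 | bcgdcdfcedbcg
   6 |   6 | bfbgadfbfddcgaaacegbcgdcdfcedbcg
   7 |  13 | bfddcgaaacegbcgdcdfcedbcg
   8 |   8 | bgadfbfddcgaaacegbcgdcdfcedbcg
   9 |   3 | ccgbfbgadfbfddcgaaacegbcgdcdfcedbcg
  10 |  29 | cdfcedbcg
  11 |  32 | cedbcg
  12 |  22 | cegbcgdcdfcedbcg
  13 |  36 | cg
  14 |  17 | cgaaacegbcgdcdfcedbcg
  15 |   4 | cgbfbgadfbfddcgaaacegbcgdcdfcedbcg
  16 |  26 | cgdcdfcedbcg
  17 |  34 | dbcg
  18 |  28 | dcdfcedbcg
  19 |  16 | dcgaaacegbcgdcdfcedbcg
  20 |  15 | ddcgaaacegbcgdcdfcedbcg
  21 |  11 | dfbfddcgaaacegbcgdcdfcedbcg
  22 |   1 | dfccgbfbgadfbfddcgaaacegbcgdcdfcedbcg
  23 |  30 | dfcedbcg
  24 |  33 | edbcg
  25 |   0 | edfccgbfbgadfbfddcgaaacegbcgdcdfcedbcg
  26 |  23 | egbcgdcdfcedbcg
  27 |  12 | fbfddcgaaacegbcgdcdfcedbcg
  28 |   7 | fbgadfbfddcgaaacegbcgdcdfcedbcg
  29 |   2 | fccgbfbgadfbfddcgaaacegbcgdcdfcedbcg
  30 |  31 | fcedbcg
  31 |  14 | fddcgaaacegbcgdcdfcedbcg
  32 |  37 | g
  33 |  18 | gaaacegbcgdcdfcedbcg
  34 |   9 | gadfbfddcgaaacegbcgdcdfcedbcg
  35 |  24 | gbcgdcdfcedbcg
  36 |   5 | gbfbgadfbfddcgaaacegbcgdcdfcedbcg
  37 |  27 | gdcdfcedbcg

[19, 20, 21, 10, 35, 25, 6, 13, 8, 3, 29, 32, 22, 36, 17, 4, 26, 34, 28, 16, 15, 11, 1, 30, 33, 0, 23, 12, 7, 2, 31, 14, 37, 18, 9, 24, 5, 27]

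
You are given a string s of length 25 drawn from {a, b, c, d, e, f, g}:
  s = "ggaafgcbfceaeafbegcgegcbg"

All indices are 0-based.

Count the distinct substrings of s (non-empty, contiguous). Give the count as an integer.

298

sorted suffixes:
  #0 SA[0]=2  'aafgcbfceaeafbegcgegcbg'
  #1 SA[1]=11  'aeafbegcgegcbg'
  #2 SA[2]=13  'afbegcgegcbg'
  #3 SA[3]=3  'afgcbfceaeafbegcgegcbg'
  #4 SA[4]=15  'begcgegcbg'
  #5 SA[5]=7  'bfceaeafbegcgegcbg'
  #6 SA[6]=23  'bg'
  #7 SA[7]=6  'cbfceaeafbegcgegcbg'
  #8 SA[8]=22  'cbg'
  #9 SA[9]=9  'ceaeafbegcgegcbg'
  #10 SA[10]=18  'cgegcbg'
  #11 SA[11]=10  'eaeafbegcgegcbg'
  #12 SA[12]=12  'eafbegcgegcbg'
  #13 SA[13]=20  'egcbg'
  #14 SA[14]=16  'egcgegcbg'
  #15 SA[15]=14  'fbegcgegcbg'
  #16 SA[16]=8  'fceaeafbegcgegcbg'
  #17 SA[17]=4  'fgcbfceaeafbegcgegcbg'
  #18 SA[18]=24  'g'
  #19 SA[19]=1  'gaafgcbfceaeafbegcgegcbg'
  #20 SA[20]=5  'gcbfceaeafbegcgegcbg'
  #21 SA[21]=21  'gcbg'
  #22 SA[22]=17  'gcgegcbg'
  #23 SA[23]=19  'gegcbg'
  #24 SA[24]=0  'ggaafgcbfceaeafbegcgegcbg'

SA = [2, 11, 13, 3, 15, 7, 23, 6, 22, 9, 18, 10, 12, 20, 16, 14, 8, 4, 24, 1, 5, 21, 17, 19, 0]
[i] adj suffixes → lcp
  [1] 2/11 → 1 ('a')
  [2] 11/13 → 1 ('a')
  [3] 13/3 → 2 ('af')
  [4] 3/15 → 0 ('')
  [5] 15/7 → 1 ('b')
  [6] 7/23 → 1 ('b')
  [7] 23/6 → 0 ('')
  [8] 6/22 → 2 ('cb')
  [9] 22/9 → 1 ('c')
  [10] 9/18 → 1 ('c')
  [11] 18/10 → 0 ('')
  [12] 10/12 → 2 ('ea')
  [13] 12/20 → 1 ('e')
  [14] 20/16 → 3 ('egc')
  [15] 16/14 → 0 ('')
  [16] 14/8 → 1 ('f')
  [17] 8/4 → 1 ('f')
  [18] 4/24 → 0 ('')
  [19] 24/1 → 1 ('g')
  [20] 1/5 → 1 ('g')
  [21] 5/21 → 3 ('gcb')
  [22] 21/17 → 2 ('gc')
  [23] 17/19 → 1 ('g')
  [24] 19/0 → 1 ('g')

n(n+1)/2 = 25·26/2 = 325
Σ LCP = 0 + 1 + 1 + 2 + 0 + 1 + 1 + 0 + 2 + 1 + 1 + 0 + 2 + 1 + 3 + 0 + 1 + 1 + 0 + 1 + 1 + 3 + 2 + 1 + 1 = 27
distinct = 325 − 27 = 298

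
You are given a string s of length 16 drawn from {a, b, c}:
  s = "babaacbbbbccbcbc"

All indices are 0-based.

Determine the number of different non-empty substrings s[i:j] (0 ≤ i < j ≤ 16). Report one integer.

114

sorted suffixes:
  #0 SA[0]=3  'aacbbbbccbcbc'
  #1 SA[1]=1  'abaacbbbbccbcbc'
  #2 SA[2]=4  'acbbbbccbcbc'
  #3 SA[3]=2  'baacbbbbccbcbc'
  #4 SA[4]=0  'babaacbbbbccbcbc'
  #5 SA[5]=6  'bbbbccbcbc'
  #6 SA[6]=7  'bbbccbcbc'
  #7 SA[7]=8  'bbccbcbc'
  #8 SA[8]=14  'bc'
  #9 SA[9]=12  'bcbc'
  #10 SA[10]=9  'bccbcbc'
  #11 SA[11]=15  'c'
  #12 SA[12]=5  'cbbbbccbcbc'
  #13 SA[13]=13  'cbc'
  #14 SA[14]=11  'cbcbc'
  #15 SA[15]=10  'ccbcbc'

SA = [3, 1, 4, 2, 0, 6, 7, 8, 14, 12, 9, 15, 5, 13, 11, 10]
[i] adj suffixes → lcp
  [1] 3/1 → 1 ('a')
  [2] 1/4 → 1 ('a')
  [3] 4/2 → 0 ('')
  [4] 2/0 → 2 ('ba')
  [5] 0/6 → 1 ('b')
  [6] 6/7 → 3 ('bbb')
  [7] 7/8 → 2 ('bb')
  [8] 8/14 → 1 ('b')
  [9] 14/12 → 2 ('bc')
  [10] 12/9 → 2 ('bc')
  [11] 9/15 → 0 ('')
  [12] 15/5 → 1 ('c')
  [13] 5/13 → 2 ('cb')
  [14] 13/11 → 3 ('cbc')
  [15] 11/10 → 1 ('c')

n(n+1)/2 = 16·17/2 = 136
Σ LCP = 0 + 1 + 1 + 0 + 2 + 1 + 3 + 2 + 1 + 2 + 2 + 0 + 1 + 2 + 3 + 1 = 22
distinct = 136 − 22 = 114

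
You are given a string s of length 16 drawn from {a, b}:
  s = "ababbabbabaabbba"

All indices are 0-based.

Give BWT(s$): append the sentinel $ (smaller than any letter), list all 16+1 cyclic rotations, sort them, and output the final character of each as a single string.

rank  rotation           last
    0  $ababbabbabaabbba  a
    1  a$ababbabbabaabbb  b
    2  aabbba$ababbabbab  b
    3  abaabbba$ababbabb  b
    4  ababbabbabaabbba$  $
    5  abbabaabbba$ababb  b
    6  abbabbabaabbba$ab  b
    7  abbba$ababbabbaba  a
    8  ba$ababbabbabaabb  b
    9  baabbba$ababbabba  a
   10  babaabbba$ababbab  b
   11  babbabaabbba$abab  b
   12  babbabbabaabbba$a  a
   13  bba$ababbabbabaab  b
   14  bbabaabbba$ababba  a
   15  bbabbabaabbba$aba  a
   16  bbba$ababbabbabaa  a

abbb$bbababbabaaa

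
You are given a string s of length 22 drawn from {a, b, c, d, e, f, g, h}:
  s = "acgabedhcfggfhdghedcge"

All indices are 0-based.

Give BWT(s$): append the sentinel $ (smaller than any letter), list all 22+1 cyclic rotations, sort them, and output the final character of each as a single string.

eg$ahadeheghbcgccgfddfg

rank  rotation                 last
    0  $acgabedhcfggfhdghedcge  e
    1  abedhcfggfhdghedcge$acg  g
    2  acgabedhcfggfhdghedcge$  $
    3  bedhcfggfhdghedcge$acga  a
    4  cfggfhdghedcge$acgabedh  h
    5  cgabedhcfggfhdghedcge$a  a
    6  cge$acgabedhcfggfhdghed  d
    7  dcge$acgabedhcfggfhdghe  e
    8  dghedcge$acgabedhcfggfh  h
    9  dhcfggfhdghedcge$acgabe  e
   10  e$acgabedhcfggfhdghedcg  g
   11  edcge$acgabedhcfggfhdgh  h
   12  edhcfggfhdghedcge$acgab  b
   13  fggfhdghedcge$acgabedhc  c
   14  fhdghedcge$acgabedhcfgg  g
   15  gabedhcfggfhdghedcge$ac  c
   16  ge$acgabedhcfggfhdghedc  c
   17  gfhdghedcge$acgabedhcfg  g
   18  ggfhdghedcge$acgabedhcf  f
   19  ghedcge$acgabedhcfggfhd  d
   20  hcfggfhdghedcge$acgabed  d
   21  hdghedcge$acgabedhcfggf  f
   22  hedcge$acgabedhcfggfhdg  g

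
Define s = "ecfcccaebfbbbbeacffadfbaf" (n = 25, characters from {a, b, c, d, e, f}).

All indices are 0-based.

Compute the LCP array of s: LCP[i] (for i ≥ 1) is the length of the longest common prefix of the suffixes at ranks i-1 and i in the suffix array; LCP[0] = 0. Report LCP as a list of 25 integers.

sorted suffixes:
  #0 SA[0]=15  'acffadfbaf'
  #1 SA[1]=19  'adfbaf'
  #2 SA[2]=6  'aebfbbbbeacffadfbaf'
  #3 SA[3]=23  'af'
  #4 SA[4]=22  'baf'
  #5 SA[5]=10  'bbbbeacffadfbaf'
  #6 SA[6]=11  'bbbeacffadfbaf'
  #7 SA[7]=12  'bbeacffadfbaf'
  #8 SA[8]=13  'beacffadfbaf'
  #9 SA[9]=8  'bfbbbbeacffadfbaf'
  #10 SA[10]=5  'caebfbbbbeacffadfbaf'
  #11 SA[11]=4  'ccaebfbbbbeacffadfbaf'
  #12 SA[12]=3  'cccaebfbbbbeacffadfbaf'
  #13 SA[13]=1  'cfcccaebfbbbbeacffadfbaf'
  #14 SA[14]=16  'cffadfbaf'
  #15 SA[15]=20  'dfbaf'
  #16 SA[16]=14  'eacffadfbaf'
  #17 SA[17]=7  'ebfbbbbeacffadfbaf'
  #18 SA[18]=0  'ecfcccaebfbbbbeacffadfbaf'
  #19 SA[19]=24  'f'
  #20 SA[20]=18  'fadfbaf'
  #21 SA[21]=21  'fbaf'
  #22 SA[22]=9  'fbbbbeacffadfbaf'
  #23 SA[23]=2  'fcccaebfbbbbeacffadfbaf'
  #24 SA[24]=17  'ffadfbaf'

SA = [15, 19, 6, 23, 22, 10, 11, 12, 13, 8, 5, 4, 3, 1, 16, 20, 14, 7, 0, 24, 18, 21, 9, 2, 17]
rank  pair      lcp
   1  s[15:],s[19:]  1  'a'
   2  s[19:],s[6:]  1  'a'
   3  s[6:],s[23:]  1  'a'
   4  s[23:],s[22:]  0  ''
   5  s[22:],s[10:]  1  'b'
   6  s[10:],s[11:]  3  'bbb'
   7  s[11:],s[12:]  2  'bb'
   8  s[12:],s[13:]  1  'b'
   9  s[13:],s[8:]  1  'b'
  10  s[8:],s[5:]  0  ''
  11  s[5:],s[4:]  1  'c'
  12  s[4:],s[3:]  2  'cc'
  13  s[3:],s[1:]  1  'c'
  14  s[1:],s[16:]  2  'cf'
  15  s[16:],s[20:]  0  ''
  16  s[20:],s[14:]  0  ''
  17  s[14:],s[7:]  1  'e'
  18  s[7:],s[0:]  1  'e'
  19  s[0:],s[24:]  0  ''
  20  s[24:],s[18:]  1  'f'
  21  s[18:],s[21:]  1  'f'
  22  s[21:],s[9:]  2  'fb'
  23  s[9:],s[2:]  1  'f'
  24  s[2:],s[17:]  1  'f'

[0, 1, 1, 1, 0, 1, 3, 2, 1, 1, 0, 1, 2, 1, 2, 0, 0, 1, 1, 0, 1, 1, 2, 1, 1]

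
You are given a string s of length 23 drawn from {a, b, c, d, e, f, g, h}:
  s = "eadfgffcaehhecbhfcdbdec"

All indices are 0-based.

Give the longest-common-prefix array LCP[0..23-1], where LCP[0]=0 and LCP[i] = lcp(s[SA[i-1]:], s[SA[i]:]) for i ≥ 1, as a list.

[0, 1, 0, 1, 0, 1, 1, 1, 0, 1, 1, 0, 1, 2, 1, 0, 2, 1, 1, 0, 0, 1, 1]

sorted suffixes:
  #0 SA[0]=1  'adfgffcaehhecbhfcdbdec'
  #1 SA[1]=8  'aehhecbhfcdbdec'
  #2 SA[2]=19  'bdec'
  #3 SA[3]=14  'bhfcdbdec'
  #4 SA[4]=22  'c'
  #5 SA[5]=7  'caehhecbhfcdbdec'
  #6 SA[6]=13  'cbhfcdbdec'
  #7 SA[7]=17  'cdbdec'
  #8 SA[8]=18  'dbdec'
  #9 SA[9]=20  'dec'
  #10 SA[10]=2  'dfgffcaehhecbhfcdbdec'
  #11 SA[11]=0  'eadfgffcaehhecbhfcdbdec'
  #12 SA[12]=21  'ec'
  #13 SA[13]=12  'ecbhfcdbdec'
  #14 SA[14]=9  'ehhecbhfcdbdec'
  #15 SA[15]=6  'fcaehhecbhfcdbdec'
  #16 SA[16]=16  'fcdbdec'
  #17 SA[17]=5  'ffcaehhecbhfcdbdec'
  #18 SA[18]=3  'fgffcaehhecbhfcdbdec'
  #19 SA[19]=4  'gffcaehhecbhfcdbdec'
  #20 SA[20]=11  'hecbhfcdbdec'
  #21 SA[21]=15  'hfcdbdec'
  #22 SA[22]=10  'hhecbhfcdbdec'

SA = [1, 8, 19, 14, 22, 7, 13, 17, 18, 20, 2, 0, 21, 12, 9, 6, 16, 5, 3, 4, 11, 15, 10]
rank  pair      lcp
   1  s[1:],s[8:]  1  'a'
   2  s[8:],s[19:]  0  ''
   3  s[19:],s[14:]  1  'b'
   4  s[14:],s[22:]  0  ''
   5  s[22:],s[7:]  1  'c'
   6  s[7:],s[13:]  1  'c'
   7  s[13:],s[17:]  1  'c'
   8  s[17:],s[18:]  0  ''
   9  s[18:],s[20:]  1  'd'
  10  s[20:],s[2:]  1  'd'
  11  s[2:],s[0:]  0  ''
  12  s[0:],s[21:]  1  'e'
  13  s[21:],s[12:]  2  'ec'
  14  s[12:],s[9:]  1  'e'
  15  s[9:],s[6:]  0  ''
  16  s[6:],s[16:]  2  'fc'
  17  s[16:],s[5:]  1  'f'
  18  s[5:],s[3:]  1  'f'
  19  s[3:],s[4:]  0  ''
  20  s[4:],s[11:]  0  ''
  21  s[11:],s[15:]  1  'h'
  22  s[15:],s[10:]  1  'h'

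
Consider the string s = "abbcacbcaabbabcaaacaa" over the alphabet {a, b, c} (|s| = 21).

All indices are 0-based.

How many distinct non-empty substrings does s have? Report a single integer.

195

sorted suffixes:
  #0 SA[0]=20  'a'
  #1 SA[1]=19  'aa'
  #2 SA[2]=15  'aaacaa'
  #3 SA[3]=8  'aabbabcaaacaa'
  #4 SA[4]=16  'aacaa'
  #5 SA[5]=9  'abbabcaaacaa'
  #6 SA[6]=0  'abbcacbcaabbabcaaacaa'
  #7 SA[7]=12  'abcaaacaa'
  #8 SA[8]=17  'acaa'
  #9 SA[9]=4  'acbcaabbabcaaacaa'
  #10 SA[10]=11  'babcaaacaa'
  #11 SA[11]=10  'bbabcaaacaa'
  #12 SA[12]=1  'bbcacbcaabbabcaaacaa'
  #13 SA[13]=13  'bcaaacaa'
  #14 SA[14]=6  'bcaabbabcaaacaa'
  #15 SA[15]=2  'bcacbcaabbabcaaacaa'
  #16 SA[16]=18  'caa'
  #17 SA[17]=14  'caaacaa'
  #18 SA[18]=7  'caabbabcaaacaa'
  #19 SA[19]=3  'cacbcaabbabcaaacaa'
  #20 SA[20]=5  'cbcaabbabcaaacaa'

SA = [20, 19, 15, 8, 16, 9, 0, 12, 17, 4, 11, 10, 1, 13, 6, 2, 18, 14, 7, 3, 5]
[i] adj suffixes → lcp
  [1] 20/19 → 1 ('a')
  [2] 19/15 → 2 ('aa')
  [3] 15/8 → 2 ('aa')
  [4] 8/16 → 2 ('aa')
  [5] 16/9 → 1 ('a')
  [6] 9/0 → 3 ('abb')
  [7] 0/12 → 2 ('ab')
  [8] 12/17 → 1 ('a')
  [9] 17/4 → 2 ('ac')
  [10] 4/11 → 0 ('')
  [11] 11/10 → 1 ('b')
  [12] 10/1 → 2 ('bb')
  [13] 1/13 → 1 ('b')
  [14] 13/6 → 4 ('bcaa')
  [15] 6/2 → 3 ('bca')
  [16] 2/18 → 0 ('')
  [17] 18/14 → 3 ('caa')
  [18] 14/7 → 3 ('caa')
  [19] 7/3 → 2 ('ca')
  [20] 3/5 → 1 ('c')

n(n+1)/2 = 21·22/2 = 231
Σ LCP = 0 + 1 + 2 + 2 + 2 + 1 + 3 + 2 + 1 + 2 + 0 + 1 + 2 + 1 + 4 + 3 + 0 + 3 + 3 + 2 + 1 = 36
distinct = 231 − 36 = 195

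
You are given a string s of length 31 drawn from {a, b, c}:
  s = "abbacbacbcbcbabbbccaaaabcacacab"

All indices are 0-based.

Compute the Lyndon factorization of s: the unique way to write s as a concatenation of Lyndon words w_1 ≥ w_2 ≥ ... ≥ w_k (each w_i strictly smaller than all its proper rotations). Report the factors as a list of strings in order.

emit factor 1: 'abbacbacbcbcbabbbcc' (i=0, period=19)
emit factor 2: 'aaaabcacacab' (i=19, period=12)

["abbacbacbcbcbabbbcc", "aaaabcacacab"]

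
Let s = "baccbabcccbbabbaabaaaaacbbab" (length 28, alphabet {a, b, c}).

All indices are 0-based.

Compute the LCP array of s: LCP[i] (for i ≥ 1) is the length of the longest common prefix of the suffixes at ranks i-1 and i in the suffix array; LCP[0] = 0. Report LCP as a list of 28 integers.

[0, 4, 3, 2, 2, 1, 2, 2, 2, 1, 2, 0, 1, 3, 2, 3, 3, 2, 1, 3, 4, 1, 0, 2, 5, 1, 3, 2]

rank→(start, suffix):
  0 → (18, 'aaaaacbbab')
  1 → (19, 'aaaacbbab')
  2 → (20, 'aaacbbab')
  3 → (15, 'aabaaaaacbbab')
  4 → (21, 'aacbbab')
  5 → (26, 'ab')
  6 → (16, 'abaaaaacbbab')
  7 → (12, 'abbaabaaaaacbbab')
  8 → (5, 'abcccbbabbaabaaaaacbbab')
  9 → (22, 'acbbab')
  10 → (1, 'accbabcccbbabbaabaaaaacbbab')
  11 → (27, 'b')
  12 → (17, 'baaaaacbbab')
  13 → (14, 'baabaaaaacbbab')
  14 → (25, 'bab')
  15 → (11, 'babbaabaaaaacbbab')
  16 → (4, 'babcccbbabbaabaaaaacbbab')
  17 → (0, 'baccbabcccbbabbaabaaaaacbbab')
  18 → (13, 'bbaabaaaaacbbab')
  19 → (24, 'bbab')
  20 → (10, 'bbabbaabaaaaacbbab')
  21 → (6, 'bcccbbabbaabaaaaacbbab')
  22 → (3, 'cbabcccbbabbaabaaaaacbbab')
  23 → (23, 'cbbab')
  24 → (9, 'cbbabbaabaaaaacbbab')
  25 → (2, 'ccbabcccbbabbaabaaaaacbbab')
  26 → (8, 'ccbbabbaabaaaaacbbab')
  27 → (7, 'cccbbabbaabaaaaacbbab')

SA = [18, 19, 20, 15, 21, 26, 16, 12, 5, 22, 1, 27, 17, 14, 25, 11, 4, 0, 13, 24, 10, 6, 3, 23, 9, 2, 8, 7]
rank  pair      lcp
   1  s[18:],s[19:]  4  'aaaa'
   2  s[19:],s[20:]  3  'aaa'
   3  s[20:],s[15:]  2  'aa'
   4  s[15:],s[21:]  2  'aa'
   5  s[21:],s[26:]  1  'a'
   6  s[26:],s[16:]  2  'ab'
   7  s[16:],s[12:]  2  'ab'
   8  s[12:],s[5:]  2  'ab'
   9  s[5:],s[22:]  1  'a'
  10  s[22:],s[1:]  2  'ac'
  11  s[1:],s[27:]  0  ''
  12  s[27:],s[17:]  1  'b'
  13  s[17:],s[14:]  3  'baa'
  14  s[14:],s[25:]  2  'ba'
  15  s[25:],s[11:]  3  'bab'
  16  s[11:],s[4:]  3  'bab'
  17  s[4:],s[0:]  2  'ba'
  18  s[0:],s[13:]  1  'b'
  19  s[13:],s[24:]  3  'bba'
  20  s[24:],s[10:]  4  'bbab'
  21  s[10:],s[6:]  1  'b'
  22  s[6:],s[3:]  0  ''
  23  s[3:],s[23:]  2  'cb'
  24  s[23:],s[9:]  5  'cbbab'
  25  s[9:],s[2:]  1  'c'
  26  s[2:],s[8:]  3  'ccb'
  27  s[8:],s[7:]  2  'cc'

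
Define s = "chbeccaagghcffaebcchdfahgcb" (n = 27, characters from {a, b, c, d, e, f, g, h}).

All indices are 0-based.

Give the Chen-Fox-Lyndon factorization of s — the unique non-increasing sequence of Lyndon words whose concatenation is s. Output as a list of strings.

emit factor 1: 'ch' (i=0, period=2)
emit factor 2: 'becc' (i=2, period=4)
emit factor 3: 'aagghcffaebcchdfahgcb' (i=6, period=21)

["ch", "becc", "aagghcffaebcchdfahgcb"]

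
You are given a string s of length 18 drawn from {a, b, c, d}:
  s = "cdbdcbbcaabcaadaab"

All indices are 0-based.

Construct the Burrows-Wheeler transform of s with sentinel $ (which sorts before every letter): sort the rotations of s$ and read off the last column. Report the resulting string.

rank  rotation             last
    0  $cdbdcbbcaabcaadaab  b
    1  aab$cdbdcbbcaabcaad  d
    2  aabcaadaab$cdbdcbbc  c
    3  aadaab$cdbdcbbcaabc  c
    4  ab$cdbdcbbcaabcaada  a
    5  abcaadaab$cdbdcbbca  a
    6  adaab$cdbdcbbcaabca  a
    7  b$cdbdcbbcaabcaadaa  a
    8  bbcaabcaadaab$cdbdc  c
    9  bcaabcaadaab$cdbdcb  b
   10  bcaadaab$cdbdcbbcaa  a
   11  bdcbbcaabcaadaab$cd  d
   12  caabcaadaab$cdbdcbb  b
   13  caadaab$cdbdcbbcaab  b
   14  cbbcaabcaadaab$cdbd  d
   15  cdbdcbbcaabcaadaab$  $
   16  daab$cdbdcbbcaabcaa  a
   17  dbdcbbcaabcaadaab$c  c
   18  dcbbcaabcaadaab$cdb  b

bdccaaaacbadbbd$acb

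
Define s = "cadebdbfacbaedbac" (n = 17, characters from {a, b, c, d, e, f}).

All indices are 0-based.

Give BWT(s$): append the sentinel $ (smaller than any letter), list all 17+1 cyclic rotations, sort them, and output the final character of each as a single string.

cbfcbdceda$aebadab

rank  rotation            last
    0  $cadebdbfacbaedbac  c
    1  ac$cadebdbfacbaedb  b
    2  acbaedbac$cadebdbf  f
    3  adebdbfacbaedbac$c  c
    4  aedbac$cadebdbfacb  b
    5  bac$cadebdbfacbaed  d
    6  baedbac$cadebdbfac  c
    7  bdbfacbaedbac$cade  e
    8  bfacbaedbac$cadebd  d
    9  c$cadebdbfacbaedba  a
   10  cadebdbfacbaedbac$  $
   11  cbaedbac$cadebdbfa  a
   12  dbac$cadebdbfacbae  e
   13  dbfacbaedbac$cadeb  b
   14  debdbfacbaedbac$ca  a
   15  ebdbfacbaedbac$cad  d
   16  edbac$cadebdbfacba  a
   17  facbaedbac$cadebdb  b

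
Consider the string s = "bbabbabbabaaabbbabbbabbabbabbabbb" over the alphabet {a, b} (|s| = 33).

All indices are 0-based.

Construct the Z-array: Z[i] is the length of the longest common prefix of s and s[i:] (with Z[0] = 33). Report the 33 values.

[33, 1, 0, 7, 1, 0, 4, 1, 0, 1, 0, 0, 0, 2, 5, 1, 0, 2, 10, 1, 0, 10, 1, 0, 8, 1, 0, 5, 1, 0, 2, 2, 1]

Z[0]=33
i=1: outside box; Z[1]=1 grow→box=[1,2)
i=2: outside box; Z[2]=0
i=3: outside box; Z[3]=7 grow→box=[3,10)
i=4: min(r-i=6, Z[1]=1)=1; Z[4]=1
i=5: min(r-i=5, Z[2]=0)=0; Z[5]=0
i=6: min(r-i=4, Z[3]=7)=4; Z[6]=4
i=7: min(r-i=3, Z[4]=1)=1; Z[7]=1
i=8: min(r-i=2, Z[5]=0)=0; Z[8]=0
i=9: min(r-i=1, Z[6]=4)=1; Z[9]=1
i=10: outside box; Z[10]=0
i=11: outside box; Z[11]=0
i=12: outside box; Z[12]=0
i=13: outside box; Z[13]=2 grow→box=[13,15)
i=14: min(r-i=1, Z[1]=1)=1; Z[14]=5 grow→box=[14,19)
i=15: min(r-i=4, Z[1]=1)=1; Z[15]=1
i=16: min(r-i=3, Z[2]=0)=0; Z[16]=0
i=17: min(r-i=2, Z[3]=7)=2; Z[17]=2
i=18: min(r-i=1, Z[4]=1)=1; Z[18]=10 grow→box=[18,28)
i=19: min(r-i=9, Z[1]=1)=1; Z[19]=1
i=20: min(r-i=8, Z[2]=0)=0; Z[20]=0
i=21: min(r-i=7, Z[3]=7)=7; Z[21]=10 grow→box=[21,31)
i=22: min(r-i=9, Z[1]=1)=1; Z[22]=1
i=23: min(r-i=8, Z[2]=0)=0; Z[23]=0
i=24: min(r-i=7, Z[3]=7)=7; Z[24]=8 grow→box=[24,32)
i=25: min(r-i=7, Z[1]=1)=1; Z[25]=1
i=26: min(r-i=6, Z[2]=0)=0; Z[26]=0
i=27: min(r-i=5, Z[3]=7)=5; Z[27]=5
i=28: min(r-i=4, Z[4]=1)=1; Z[28]=1
i=29: min(r-i=3, Z[5]=0)=0; Z[29]=0
i=30: min(r-i=2, Z[6]=4)=2; Z[30]=2
i=31: min(r-i=1, Z[7]=1)=1; Z[31]=2 grow→box=[31,33)
i=32: min(r-i=1, Z[1]=1)=1; Z[32]=1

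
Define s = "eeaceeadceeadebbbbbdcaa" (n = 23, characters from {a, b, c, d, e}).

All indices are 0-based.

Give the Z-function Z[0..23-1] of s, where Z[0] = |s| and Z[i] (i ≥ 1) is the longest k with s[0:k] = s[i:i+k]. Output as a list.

[23, 1, 0, 0, 3, 1, 0, 0, 0, 3, 1, 0, 0, 1, 0, 0, 0, 0, 0, 0, 0, 0, 0]

Z[0]=23
i=1: outside box; Z[1]=1 grow→box=[1,2)
i=2: outside box; Z[2]=0
i=3: outside box; Z[3]=0
i=4: outside box; Z[4]=3 grow→box=[4,7)
i=5: min(r-i=2, Z[1]=1)=1; Z[5]=1
i=6: min(r-i=1, Z[2]=0)=0; Z[6]=0
i=7: outside box; Z[7]=0
i=8: outside box; Z[8]=0
i=9: outside box; Z[9]=3 grow→box=[9,12)
i=10: min(r-i=2, Z[1]=1)=1; Z[10]=1
i=11: min(r-i=1, Z[2]=0)=0; Z[11]=0
i=12: outside box; Z[12]=0
i=13: outside box; Z[13]=1 grow→box=[13,14)
i=14: outside box; Z[14]=0
i=15: outside box; Z[15]=0
i=16: outside box; Z[16]=0
i=17: outside box; Z[17]=0
i=18: outside box; Z[18]=0
i=19: outside box; Z[19]=0
i=20: outside box; Z[20]=0
i=21: outside box; Z[21]=0
i=22: outside box; Z[22]=0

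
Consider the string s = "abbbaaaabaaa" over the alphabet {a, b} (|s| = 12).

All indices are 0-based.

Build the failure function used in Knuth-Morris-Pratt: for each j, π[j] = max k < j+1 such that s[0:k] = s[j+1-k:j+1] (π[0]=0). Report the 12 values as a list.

π[0] = 0
j=1 s[j]='b': π[1]=0 (border '')
j=2 s[j]='b': π[2]=0 (border '')
j=3 s[j]='b': π[3]=0 (border '')
j=4 s[j]='a': π[4]=1 (border 'a')
j=5 s[j]='a': k: 1→0; π[5]=1 (border 'a')
j=6 s[j]='a': k: 1→0; π[6]=1 (border 'a')
j=7 s[j]='a': k: 1→0; π[7]=1 (border 'a')
j=8 s[j]='b': π[8]=2 (border 'ab')
j=9 s[j]='a': k: 2→0; π[9]=1 (border 'a')
j=10 s[j]='a': k: 1→0; π[10]=1 (border 'a')
j=11 s[j]='a': k: 1→0; π[11]=1 (border 'a')

[0, 0, 0, 0, 1, 1, 1, 1, 2, 1, 1, 1]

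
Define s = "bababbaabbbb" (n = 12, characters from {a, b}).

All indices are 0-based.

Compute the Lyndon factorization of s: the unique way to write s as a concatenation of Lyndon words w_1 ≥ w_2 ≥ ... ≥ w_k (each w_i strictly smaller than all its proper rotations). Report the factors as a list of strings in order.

emit factor 1: 'b' (i=0, period=1)
emit factor 2: 'ababb' (i=1, period=5)
emit factor 3: 'aabbbb' (i=6, period=6)

["b", "ababb", "aabbbb"]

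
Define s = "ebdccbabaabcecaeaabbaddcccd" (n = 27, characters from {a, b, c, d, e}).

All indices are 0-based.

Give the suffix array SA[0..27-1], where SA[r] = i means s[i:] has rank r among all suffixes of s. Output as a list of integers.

sorted suffixes:
  #0 SA[0]=16  'aabbaddcccd'
  #1 SA[1]=8  'aabcecaeaabbaddcccd'
  #2 SA[2]=6  'abaabcecaeaabbaddcccd'
  #3 SA[3]=17  'abbaddcccd'
  #4 SA[4]=9  'abcecaeaabbaddcccd'
  #5 SA[5]=20  'addcccd'
  #6 SA[6]=14  'aeaabbaddcccd'
  #7 SA[7]=7  'baabcecaeaabbaddcccd'
  #8 SA[8]=5  'babaabcecaeaabbaddcccd'
  #9 SA[9]=19  'baddcccd'
  #10 SA[10]=18  'bbaddcccd'
  #11 SA[11]=10  'bcecaeaabbaddcccd'
  #12 SA[12]=1  'bdccbabaabcecaeaabbaddcccd'
  #13 SA[13]=13  'caeaabbaddcccd'
  #14 SA[14]=4  'cbabaabcecaeaabbaddcccd'
  #15 SA[15]=3  'ccbabaabcecaeaabbaddcccd'
  #16 SA[16]=23  'cccd'
  #17 SA[17]=24  'ccd'
  #18 SA[18]=25  'cd'
  #19 SA[19]=11  'cecaeaabbaddcccd'
  #20 SA[20]=26  'd'
  #21 SA[21]=2  'dccbabaabcecaeaabbaddcccd'
  #22 SA[22]=22  'dcccd'
  #23 SA[23]=21  'ddcccd'
  #24 SA[24]=15  'eaabbaddcccd'
  #25 SA[25]=0  'ebdccbabaabcecaeaabbaddcccd'
  #26 SA[26]=12  'ecaeaabbaddcccd'

[16, 8, 6, 17, 9, 20, 14, 7, 5, 19, 18, 10, 1, 13, 4, 3, 23, 24, 25, 11, 26, 2, 22, 21, 15, 0, 12]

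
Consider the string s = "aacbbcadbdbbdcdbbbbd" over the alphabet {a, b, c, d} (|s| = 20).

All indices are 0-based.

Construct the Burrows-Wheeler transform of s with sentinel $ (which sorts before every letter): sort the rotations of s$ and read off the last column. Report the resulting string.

rank  rotation               last
    0  $aacbbcadbdbbdcdbbbbd  d
    1  aacbbcadbdbbdcdbbbbd$  $
    2  acbbcadbdbbdcdbbbbd$a  a
    3  adbdbbdcdbbbbd$aacbbc  c
    4  bbbbd$aacbbcadbdbbdcd  d
    5  bbbd$aacbbcadbdbbdcdb  b
    6  bbcadbdbbdcdbbbbd$aac  c
    7  bbd$aacbbcadbdbbdcdbb  b
    8  bbdcdbbbbd$aacbbcadbd  d
    9  bcadbdbbdcdbbbbd$aacb  b
   10  bd$aacbbcadbdbbdcdbbb  b
   11  bdbbdcdbbbbd$aacbbcad  d
   12  bdcdbbbbd$aacbbcadbdb  b
   13  cadbdbbdcdbbbbd$aacbb  b
   14  cbbcadbdbbdcdbbbbd$aa  a
   15  cdbbbbd$aacbbcadbdbbd  d
   16  d$aacbbcadbdbbdcdbbbb  b
   17  dbbbbd$aacbbcadbdbbdc  c
   18  dbbdcdbbbbd$aacbbcadb  b
   19  dbdbbdcdbbbbd$aacbbca  a
   20  dcdbbbbd$aacbbcadbdbb  b

d$acdbcbdbbdbbadbcbab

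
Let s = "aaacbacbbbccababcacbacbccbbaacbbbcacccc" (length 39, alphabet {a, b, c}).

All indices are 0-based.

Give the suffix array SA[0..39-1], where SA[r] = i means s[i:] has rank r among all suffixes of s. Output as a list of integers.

sorted suffixes:
  #0 SA[0]=0  'aaacbacbbbccababcacbacbccbbaacbbbcacccc'
  #1 SA[1]=1  'aacbacbbbccababcacbacbccbbaacbbbcacccc'
  #2 SA[2]=27  'aacbbbcacccc'
  #3 SA[3]=12  'ababcacbacbccbbaacbbbcacccc'
  #4 SA[4]=14  'abcacbacbccbbaacbbbcacccc'
  #5 SA[5]=2  'acbacbbbccababcacbacbccbbaacbbbcacccc'
  #6 SA[6]=17  'acbacbccbbaacbbbcacccc'
  #7 SA[7]=28  'acbbbcacccc'
  #8 SA[8]=5  'acbbbccababcacbacbccbbaacbbbcacccc'
  #9 SA[9]=20  'acbccbbaacbbbcacccc'
  #10 SA[10]=34  'acccc'
  #11 SA[11]=26  'baacbbbcacccc'
  #12 SA[12]=13  'babcacbacbccbbaacbbbcacccc'
  #13 SA[13]=4  'bacbbbccababcacbacbccbbaacbbbcacccc'
  #14 SA[14]=19  'bacbccbbaacbbbcacccc'
  #15 SA[15]=25  'bbaacbbbcacccc'
  #16 SA[16]=30  'bbbcacccc'
  #17 SA[17]=7  'bbbccababcacbacbccbbaacbbbcacccc'
  #18 SA[18]=31  'bbcacccc'
  #19 SA[19]=8  'bbccababcacbacbccbbaacbbbcacccc'
  #20 SA[20]=15  'bcacbacbccbbaacbbbcacccc'
  #21 SA[21]=32  'bcacccc'
  #22 SA[22]=9  'bccababcacbacbccbbaacbbbcacccc'
  #23 SA[23]=22  'bccbbaacbbbcacccc'
  #24 SA[24]=38  'c'
  #25 SA[25]=11  'cababcacbacbccbbaacbbbcacccc'
  #26 SA[26]=16  'cacbacbccbbaacbbbcacccc'
  #27 SA[27]=33  'cacccc'
  #28 SA[28]=3  'cbacbbbccababcacbacbccbbaacbbbcacccc'
  #29 SA[29]=18  'cbacbccbbaacbbbcacccc'
  #30 SA[30]=24  'cbbaacbbbcacccc'
  #31 SA[31]=29  'cbbbcacccc'
  #32 SA[32]=6  'cbbbccababcacbacbccbbaacbbbcacccc'
  #33 SA[33]=21  'cbccbbaacbbbcacccc'
  #34 SA[34]=37  'cc'
  #35 SA[35]=10  'ccababcacbacbccbbaacbbbcacccc'
  #36 SA[36]=23  'ccbbaacbbbcacccc'
  #37 SA[37]=36  'ccc'
  #38 SA[38]=35  'cccc'

[0, 1, 27, 12, 14, 2, 17, 28, 5, 20, 34, 26, 13, 4, 19, 25, 30, 7, 31, 8, 15, 32, 9, 22, 38, 11, 16, 33, 3, 18, 24, 29, 6, 21, 37, 10, 23, 36, 35]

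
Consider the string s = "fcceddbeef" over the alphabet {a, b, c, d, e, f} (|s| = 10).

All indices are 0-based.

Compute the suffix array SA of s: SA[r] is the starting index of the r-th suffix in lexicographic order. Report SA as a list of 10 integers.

[6, 1, 2, 5, 4, 3, 7, 8, 9, 0]

rank→(start, suffix):
  0 → (6, 'beef')
  1 → (1, 'cceddbeef')
  2 → (2, 'ceddbeef')
  3 → (5, 'dbeef')
  4 → (4, 'ddbeef')
  5 → (3, 'eddbeef')
  6 → (7, 'eef')
  7 → (8, 'ef')
  8 → (9, 'f')
  9 → (0, 'fcceddbeef')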